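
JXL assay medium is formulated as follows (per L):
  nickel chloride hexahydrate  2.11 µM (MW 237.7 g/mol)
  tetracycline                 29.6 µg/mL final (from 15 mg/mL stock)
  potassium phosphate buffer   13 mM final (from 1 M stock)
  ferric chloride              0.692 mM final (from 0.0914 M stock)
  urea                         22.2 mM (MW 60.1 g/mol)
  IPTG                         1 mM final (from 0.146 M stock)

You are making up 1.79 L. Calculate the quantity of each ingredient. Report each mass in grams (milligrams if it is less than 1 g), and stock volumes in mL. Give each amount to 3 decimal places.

Working volume: 1.79 L.
nickel chloride hexahydrate: 2.11 µmol/L × 237.7 g/mol × 1.79 L ÷ 1000 = 0.898 mg
tetracycline: dilute stock: 29.6 µg/mL × 1790 mL ÷ 15000 µg/mL = 3.532 mL
potassium phosphate buffer: C1V1 = C2V2 → 13 mM × 1790 mL ÷ 1000 mM = 23.270 mL
ferric chloride: V = C2·V2/C1 = 0.692 mM × 1790 mL ÷ 91.4 mM = 13.552 mL
urea: 22.2 mmol/L × 60.1 g/mol × 1.79 L ÷ 1000 = 2.388 g
IPTG: dilute stock: 1 mM × 1790 mL ÷ 146 mM = 12.260 mL

nickel chloride hexahydrate 0.898 mg; tetracycline 3.532 mL; potassium phosphate buffer 23.270 mL; ferric chloride 13.552 mL; urea 2.388 g; IPTG 12.260 mL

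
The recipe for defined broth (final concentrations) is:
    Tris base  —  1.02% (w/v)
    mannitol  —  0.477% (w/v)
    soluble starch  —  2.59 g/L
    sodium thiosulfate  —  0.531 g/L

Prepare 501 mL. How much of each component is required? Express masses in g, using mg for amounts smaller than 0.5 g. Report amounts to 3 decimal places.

Scale factor relative to 1 L: 0.501.
Tris base: 1.02% w/v = 10.2 g/L → 10.2 × 0.501 L = 5.110 g
mannitol: 0.477% w/v = 4.77 g/L → 4.77 × 0.501 L = 2.390 g
soluble starch: 2.59 g/L × 0.501 L = 1.298 g
sodium thiosulfate: 0.531 g/L × 0.501 L = 0.266031 g = 266.031 mg

Tris base 5.110 g; mannitol 2.390 g; soluble starch 1.298 g; sodium thiosulfate 266.031 mg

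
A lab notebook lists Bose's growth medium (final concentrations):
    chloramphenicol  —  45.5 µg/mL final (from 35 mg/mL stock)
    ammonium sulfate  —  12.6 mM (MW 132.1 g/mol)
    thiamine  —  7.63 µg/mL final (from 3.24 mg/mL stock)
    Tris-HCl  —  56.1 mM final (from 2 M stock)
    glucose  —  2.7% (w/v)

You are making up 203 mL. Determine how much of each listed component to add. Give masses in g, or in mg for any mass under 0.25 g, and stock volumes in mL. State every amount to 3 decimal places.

Target volume = 203 mL = 0.203 L.
chloramphenicol: dilute stock: 45.5 µg/mL × 203 mL ÷ 35000 µg/mL = 0.264 mL
ammonium sulfate: 12.6 mmol/L × 132.1 g/mol × 0.203 L ÷ 1000 = 0.338 g
thiamine: dilute stock: 7.63 µg/mL × 203 mL ÷ 3240 µg/mL = 0.478 mL
Tris-HCl: C1V1 = C2V2 → 56.1 mM × 203 mL ÷ 2000 mM = 5.694 mL
glucose: 2.7% w/v = 27 g/L → 27 × 0.203 L = 5.481 g

chloramphenicol 0.264 mL; ammonium sulfate 0.338 g; thiamine 0.478 mL; Tris-HCl 5.694 mL; glucose 5.481 g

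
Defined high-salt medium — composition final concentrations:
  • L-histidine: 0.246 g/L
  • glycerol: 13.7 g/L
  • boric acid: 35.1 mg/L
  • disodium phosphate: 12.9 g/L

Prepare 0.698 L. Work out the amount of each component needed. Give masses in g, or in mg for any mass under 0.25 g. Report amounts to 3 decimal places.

Scale factor relative to 1 L: 0.698.
L-histidine: 0.246 g/L × 0.698 L = 0.171708 g = 171.708 mg
glycerol: 13.7 g/L × 0.698 L = 9.563 g
boric acid: 35.1 mg/L × 0.698 L = 24.500 mg
disodium phosphate: 12.9 g/L × 0.698 L = 9.004 g

L-histidine 171.708 mg; glycerol 9.563 g; boric acid 24.500 mg; disodium phosphate 9.004 g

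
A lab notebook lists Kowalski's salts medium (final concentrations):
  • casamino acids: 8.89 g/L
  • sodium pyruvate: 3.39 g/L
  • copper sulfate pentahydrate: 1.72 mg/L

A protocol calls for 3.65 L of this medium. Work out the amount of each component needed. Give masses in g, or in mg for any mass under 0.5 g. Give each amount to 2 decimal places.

Working volume: 3.65 L.
casamino acids: 8.89 g/L × 3.65 L = 32.45 g
sodium pyruvate: 3.39 g/L × 3.65 L = 12.37 g
copper sulfate pentahydrate: 1.72 mg/L × 3.65 L = 6.28 mg

casamino acids 32.45 g; sodium pyruvate 12.37 g; copper sulfate pentahydrate 6.28 mg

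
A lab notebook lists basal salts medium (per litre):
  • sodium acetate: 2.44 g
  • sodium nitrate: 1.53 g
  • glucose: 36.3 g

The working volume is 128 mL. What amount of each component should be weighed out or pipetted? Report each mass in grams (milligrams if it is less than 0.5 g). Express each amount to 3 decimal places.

sodium acetate 312.320 mg; sodium nitrate 195.840 mg; glucose 4.646 g

Ratio of target to recipe volume: 128 / 1000 = 0.128.
sodium acetate: 2.44 g × (128 mL / 1000 mL) = 0.31232 g = 312.320 mg
sodium nitrate: 1.53 g × (128 mL / 1000 mL) = 0.19584 g = 195.840 mg
glucose: 36.3 g × (128 mL / 1000 mL) = 4.646 g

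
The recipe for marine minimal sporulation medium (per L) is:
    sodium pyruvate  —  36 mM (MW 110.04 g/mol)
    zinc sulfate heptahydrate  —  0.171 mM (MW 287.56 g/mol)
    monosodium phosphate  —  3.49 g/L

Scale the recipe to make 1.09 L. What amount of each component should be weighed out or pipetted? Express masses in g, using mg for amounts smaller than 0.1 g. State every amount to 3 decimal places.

Scale factor relative to 1 L: 1.09.
sodium pyruvate: 36 mmol/L × 110.04 g/mol × 1.09 L ÷ 1000 = 4.318 g
zinc sulfate heptahydrate: 0.171 mmol/L × 287.56 mg/mmol × 1.09 L = 53.598 mg
monosodium phosphate: 3.49 g/L × 1.09 L = 3.804 g

sodium pyruvate 4.318 g; zinc sulfate heptahydrate 53.598 mg; monosodium phosphate 3.804 g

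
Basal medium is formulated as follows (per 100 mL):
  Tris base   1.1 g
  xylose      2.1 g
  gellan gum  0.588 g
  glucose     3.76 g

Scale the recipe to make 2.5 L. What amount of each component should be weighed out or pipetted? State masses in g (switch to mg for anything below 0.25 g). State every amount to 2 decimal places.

Tris base 27.50 g; xylose 52.50 g; gellan gum 14.70 g; glucose 94.00 g

Scale factor = 2500 mL / 100 mL = 25.
Tris base: 1.1 g × (2500 mL / 100 mL) = 27.50 g
xylose: 2.1 g × (2500 mL / 100 mL) = 52.50 g
gellan gum: 0.588 g × (2500 mL / 100 mL) = 14.70 g
glucose: 3.76 g × (2500 mL / 100 mL) = 94.00 g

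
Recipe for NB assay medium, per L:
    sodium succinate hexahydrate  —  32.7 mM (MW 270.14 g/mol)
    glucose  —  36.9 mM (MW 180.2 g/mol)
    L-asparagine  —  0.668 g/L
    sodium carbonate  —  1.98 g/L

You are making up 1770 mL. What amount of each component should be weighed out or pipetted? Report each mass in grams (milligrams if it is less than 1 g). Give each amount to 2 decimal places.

sodium succinate hexahydrate 15.64 g; glucose 11.77 g; L-asparagine 1.18 g; sodium carbonate 3.50 g

Scale factor relative to 1 L: 1.77.
sodium succinate hexahydrate: 32.7 mmol/L × 270.14 g/mol × 1.77 L ÷ 1000 = 15.64 g
glucose: 36.9 mmol/L × 180.2 g/mol × 1.77 L ÷ 1000 = 11.77 g
L-asparagine: 0.668 g/L × 1.77 L = 1.18 g
sodium carbonate: 1.98 g/L × 1.77 L = 3.50 g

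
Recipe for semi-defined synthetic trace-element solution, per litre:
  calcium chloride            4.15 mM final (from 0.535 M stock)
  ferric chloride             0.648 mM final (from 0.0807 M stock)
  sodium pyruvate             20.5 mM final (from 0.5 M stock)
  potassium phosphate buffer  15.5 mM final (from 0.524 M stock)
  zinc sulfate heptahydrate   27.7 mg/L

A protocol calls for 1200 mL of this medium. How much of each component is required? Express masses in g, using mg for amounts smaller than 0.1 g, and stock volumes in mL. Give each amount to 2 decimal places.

calcium chloride 9.31 mL; ferric chloride 9.64 mL; sodium pyruvate 49.20 mL; potassium phosphate buffer 35.50 mL; zinc sulfate heptahydrate 33.24 mg

Working volume: 1200 mL = 1.2 L.
calcium chloride: V = C2·V2/C1 = 4.15 mM × 1200 mL ÷ 535 mM = 9.31 mL
ferric chloride: dilute stock: 0.648 mM × 1200 mL ÷ 80.7 mM = 9.64 mL
sodium pyruvate: dilute stock: 20.5 mM × 1200 mL ÷ 500 mM = 49.20 mL
potassium phosphate buffer: dilute stock: 15.5 mM × 1200 mL ÷ 524 mM = 35.50 mL
zinc sulfate heptahydrate: 27.7 mg/L × 1.2 L = 33.24 mg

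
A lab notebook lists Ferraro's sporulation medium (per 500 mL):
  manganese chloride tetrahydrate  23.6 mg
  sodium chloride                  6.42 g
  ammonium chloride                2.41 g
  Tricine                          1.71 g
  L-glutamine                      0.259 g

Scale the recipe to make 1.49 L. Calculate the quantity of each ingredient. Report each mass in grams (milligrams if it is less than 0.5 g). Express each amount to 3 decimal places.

Ratio of target to recipe volume: 1490 / 500 = 2.98.
manganese chloride tetrahydrate: 23.6 mg × (1490 mL / 500 mL) = 70.328 mg
sodium chloride: 6.42 g × (1490 mL / 500 mL) = 19.132 g
ammonium chloride: 2.41 g × (1490 mL / 500 mL) = 7.182 g
Tricine: 1.71 g × (1490 mL / 500 mL) = 5.096 g
L-glutamine: 0.259 g × (1490 mL / 500 mL) = 0.772 g

manganese chloride tetrahydrate 70.328 mg; sodium chloride 19.132 g; ammonium chloride 7.182 g; Tricine 5.096 g; L-glutamine 0.772 g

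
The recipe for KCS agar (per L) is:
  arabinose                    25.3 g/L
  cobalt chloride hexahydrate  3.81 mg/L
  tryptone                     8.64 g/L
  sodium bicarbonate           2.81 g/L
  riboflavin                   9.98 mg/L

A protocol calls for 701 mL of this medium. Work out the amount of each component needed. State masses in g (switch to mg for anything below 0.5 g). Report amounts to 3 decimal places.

Scale factor relative to 1 L: 0.701.
arabinose: 25.3 g/L × 0.701 L = 17.735 g
cobalt chloride hexahydrate: 3.81 mg/L × 0.701 L = 2.671 mg
tryptone: 8.64 g/L × 0.701 L = 6.057 g
sodium bicarbonate: 2.81 g/L × 0.701 L = 1.970 g
riboflavin: 9.98 mg/L × 0.701 L = 6.996 mg

arabinose 17.735 g; cobalt chloride hexahydrate 2.671 mg; tryptone 6.057 g; sodium bicarbonate 1.970 g; riboflavin 6.996 mg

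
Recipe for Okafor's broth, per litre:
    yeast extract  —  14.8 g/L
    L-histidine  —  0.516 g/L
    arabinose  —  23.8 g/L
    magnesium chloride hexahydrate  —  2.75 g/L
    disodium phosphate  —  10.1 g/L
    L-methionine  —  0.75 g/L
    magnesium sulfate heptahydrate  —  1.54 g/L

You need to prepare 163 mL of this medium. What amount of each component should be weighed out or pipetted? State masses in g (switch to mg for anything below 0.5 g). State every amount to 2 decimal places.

Target volume = 163 mL = 0.163 L.
yeast extract: 14.8 g/L × 0.163 L = 2.41 g
L-histidine: 0.516 g/L × 0.163 L = 0.084108 g = 84.11 mg
arabinose: 23.8 g/L × 0.163 L = 3.88 g
magnesium chloride hexahydrate: 2.75 g/L × 0.163 L = 0.44825 g = 448.25 mg
disodium phosphate: 10.1 g/L × 0.163 L = 1.65 g
L-methionine: 0.75 g/L × 0.163 L = 0.12225 g = 122.25 mg
magnesium sulfate heptahydrate: 1.54 g/L × 0.163 L = 0.25102 g = 251.02 mg

yeast extract 2.41 g; L-histidine 84.11 mg; arabinose 3.88 g; magnesium chloride hexahydrate 448.25 mg; disodium phosphate 1.65 g; L-methionine 122.25 mg; magnesium sulfate heptahydrate 251.02 mg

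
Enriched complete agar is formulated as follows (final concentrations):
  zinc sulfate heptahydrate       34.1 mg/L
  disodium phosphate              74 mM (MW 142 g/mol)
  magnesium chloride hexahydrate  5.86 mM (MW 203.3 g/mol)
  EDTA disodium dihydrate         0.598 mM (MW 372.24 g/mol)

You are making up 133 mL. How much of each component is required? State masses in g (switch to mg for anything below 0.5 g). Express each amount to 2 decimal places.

zinc sulfate heptahydrate 4.54 mg; disodium phosphate 1.40 g; magnesium chloride hexahydrate 158.45 mg; EDTA disodium dihydrate 29.61 mg

Scale factor relative to 1 L: 0.133.
zinc sulfate heptahydrate: 34.1 mg/L × 0.133 L = 4.54 mg
disodium phosphate: 74 mmol/L × 142 g/mol × 0.133 L ÷ 1000 = 1.40 g
magnesium chloride hexahydrate: 5.86 mmol/L × 203.3 mg/mmol × 0.133 L = 158.45 mg
EDTA disodium dihydrate: 0.598 mmol/L × 372.24 mg/mmol × 0.133 L = 29.61 mg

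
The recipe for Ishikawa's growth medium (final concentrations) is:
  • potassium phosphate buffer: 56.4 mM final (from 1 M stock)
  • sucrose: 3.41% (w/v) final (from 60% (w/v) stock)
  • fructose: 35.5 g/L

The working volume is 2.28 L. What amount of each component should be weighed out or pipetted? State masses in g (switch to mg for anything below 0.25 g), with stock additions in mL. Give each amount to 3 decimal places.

Working volume: 2.28 L.
potassium phosphate buffer: V = C2·V2/C1 = 56.4 mM × 2280 mL ÷ 1000 mM = 128.592 mL
sucrose: dilute stock: 3.41% ÷ 60% × 2280 mL = 129.580 mL
fructose: 35.5 g/L × 2.28 L = 80.940 g

potassium phosphate buffer 128.592 mL; sucrose 129.580 mL; fructose 80.940 g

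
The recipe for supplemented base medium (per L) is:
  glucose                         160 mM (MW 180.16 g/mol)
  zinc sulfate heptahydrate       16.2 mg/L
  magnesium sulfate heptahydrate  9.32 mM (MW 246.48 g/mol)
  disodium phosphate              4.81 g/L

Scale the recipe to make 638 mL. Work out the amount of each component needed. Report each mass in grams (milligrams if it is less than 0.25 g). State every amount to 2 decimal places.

glucose 18.39 g; zinc sulfate heptahydrate 10.34 mg; magnesium sulfate heptahydrate 1.47 g; disodium phosphate 3.07 g

Target volume = 638 mL = 0.638 L.
glucose: 160 mmol/L × 180.16 g/mol × 0.638 L ÷ 1000 = 18.39 g
zinc sulfate heptahydrate: 16.2 mg/L × 0.638 L = 10.34 mg
magnesium sulfate heptahydrate: 9.32 mmol/L × 246.48 g/mol × 0.638 L ÷ 1000 = 1.47 g
disodium phosphate: 4.81 g/L × 0.638 L = 3.07 g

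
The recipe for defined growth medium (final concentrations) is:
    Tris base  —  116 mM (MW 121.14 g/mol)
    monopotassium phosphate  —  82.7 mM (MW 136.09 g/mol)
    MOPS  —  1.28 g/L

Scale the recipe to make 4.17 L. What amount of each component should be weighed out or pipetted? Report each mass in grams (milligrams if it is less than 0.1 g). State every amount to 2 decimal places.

Working volume: 4.17 L.
Tris base: 116 mmol/L × 121.14 g/mol × 4.17 L ÷ 1000 = 58.60 g
monopotassium phosphate: 82.7 mmol/L × 136.09 g/mol × 4.17 L ÷ 1000 = 46.93 g
MOPS: 1.28 g/L × 4.17 L = 5.34 g

Tris base 58.60 g; monopotassium phosphate 46.93 g; MOPS 5.34 g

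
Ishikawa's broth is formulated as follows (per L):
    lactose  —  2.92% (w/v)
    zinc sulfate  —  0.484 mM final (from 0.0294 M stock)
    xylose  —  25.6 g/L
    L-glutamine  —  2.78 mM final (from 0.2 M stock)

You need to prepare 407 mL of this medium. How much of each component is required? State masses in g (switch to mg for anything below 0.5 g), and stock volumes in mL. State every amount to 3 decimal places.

lactose 11.884 g; zinc sulfate 6.700 mL; xylose 10.419 g; L-glutamine 5.657 mL

Scale factor relative to 1 L: 0.407.
lactose: 2.92% w/v = 29.2 g/L → 29.2 × 0.407 L = 11.884 g
zinc sulfate: dilute stock: 0.484 mM × 407 mL ÷ 29.4 mM = 6.700 mL
xylose: 25.6 g/L × 0.407 L = 10.419 g
L-glutamine: dilute stock: 2.78 mM × 407 mL ÷ 200 mM = 5.657 mL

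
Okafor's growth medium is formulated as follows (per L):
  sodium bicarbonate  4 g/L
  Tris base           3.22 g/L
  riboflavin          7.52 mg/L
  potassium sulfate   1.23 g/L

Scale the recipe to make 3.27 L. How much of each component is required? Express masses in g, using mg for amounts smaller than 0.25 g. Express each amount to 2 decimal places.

sodium bicarbonate 13.08 g; Tris base 10.53 g; riboflavin 24.59 mg; potassium sulfate 4.02 g

Working volume: 3.27 L.
sodium bicarbonate: 4 g/L × 3.27 L = 13.08 g
Tris base: 3.22 g/L × 3.27 L = 10.53 g
riboflavin: 7.52 mg/L × 3.27 L = 24.59 mg
potassium sulfate: 1.23 g/L × 3.27 L = 4.02 g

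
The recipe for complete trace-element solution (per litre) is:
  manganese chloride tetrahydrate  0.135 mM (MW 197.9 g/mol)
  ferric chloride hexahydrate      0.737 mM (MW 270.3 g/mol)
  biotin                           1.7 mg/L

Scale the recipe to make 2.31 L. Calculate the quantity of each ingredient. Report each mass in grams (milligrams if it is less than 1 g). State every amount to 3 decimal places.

manganese chloride tetrahydrate 61.715 mg; ferric chloride hexahydrate 460.178 mg; biotin 3.927 mg

Scale factor relative to 1 L: 2.31.
manganese chloride tetrahydrate: 0.135 mmol/L × 197.9 mg/mmol × 2.31 L = 61.715 mg
ferric chloride hexahydrate: 0.737 mmol/L × 270.3 mg/mmol × 2.31 L = 460.178 mg
biotin: 1.7 mg/L × 2.31 L = 3.927 mg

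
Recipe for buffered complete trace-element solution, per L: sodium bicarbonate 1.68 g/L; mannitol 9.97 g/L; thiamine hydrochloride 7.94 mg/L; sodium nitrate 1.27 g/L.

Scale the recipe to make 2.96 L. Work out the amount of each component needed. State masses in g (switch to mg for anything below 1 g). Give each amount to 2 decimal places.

Scale factor relative to 1 L: 2.96.
sodium bicarbonate: 1.68 g/L × 2.96 L = 4.97 g
mannitol: 9.97 g/L × 2.96 L = 29.51 g
thiamine hydrochloride: 7.94 mg/L × 2.96 L = 23.50 mg
sodium nitrate: 1.27 g/L × 2.96 L = 3.76 g

sodium bicarbonate 4.97 g; mannitol 29.51 g; thiamine hydrochloride 23.50 mg; sodium nitrate 3.76 g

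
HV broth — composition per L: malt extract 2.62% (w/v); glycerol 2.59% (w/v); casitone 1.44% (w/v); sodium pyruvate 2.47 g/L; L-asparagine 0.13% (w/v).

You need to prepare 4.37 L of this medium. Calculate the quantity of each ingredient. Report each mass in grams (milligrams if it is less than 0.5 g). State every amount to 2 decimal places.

Scale factor relative to 1 L: 4.37.
malt extract: 2.62 g per 100 mL × 4370 mL ÷ 100 = 114.49 g
glycerol: 2.59% w/v = 25.9 g/L → 25.9 × 4.37 L = 113.18 g
casitone: 1.44 g per 100 mL × 4370 mL ÷ 100 = 62.93 g
sodium pyruvate: 2.47 g/L × 4.37 L = 10.79 g
L-asparagine: 0.13 g per 100 mL × 4370 mL ÷ 100 = 5.68 g

malt extract 114.49 g; glycerol 113.18 g; casitone 62.93 g; sodium pyruvate 10.79 g; L-asparagine 5.68 g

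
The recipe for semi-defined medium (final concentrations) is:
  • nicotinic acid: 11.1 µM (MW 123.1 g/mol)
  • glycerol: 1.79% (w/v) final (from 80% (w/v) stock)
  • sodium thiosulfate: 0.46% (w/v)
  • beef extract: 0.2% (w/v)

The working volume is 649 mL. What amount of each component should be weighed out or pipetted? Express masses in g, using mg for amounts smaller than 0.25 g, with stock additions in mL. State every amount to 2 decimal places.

nicotinic acid 0.89 mg; glycerol 14.52 mL; sodium thiosulfate 2.99 g; beef extract 1.30 g

Target volume = 649 mL = 0.649 L.
nicotinic acid: 11.1 µmol/L × 123.1 g/mol × 0.649 L ÷ 1000 = 0.89 mg
glycerol: V = C2·V2/C1 = 1.79% ÷ 80% × 649 mL = 14.52 mL
sodium thiosulfate: 0.46 g per 100 mL × 649 mL ÷ 100 = 2.99 g
beef extract: 0.2 g per 100 mL × 649 mL ÷ 100 = 1.30 g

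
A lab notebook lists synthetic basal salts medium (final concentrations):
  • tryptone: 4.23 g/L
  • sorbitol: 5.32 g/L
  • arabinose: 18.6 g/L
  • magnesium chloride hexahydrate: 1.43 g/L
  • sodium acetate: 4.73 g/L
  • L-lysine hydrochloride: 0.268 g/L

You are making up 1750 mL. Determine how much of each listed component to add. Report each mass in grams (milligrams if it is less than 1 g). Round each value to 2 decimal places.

tryptone 7.40 g; sorbitol 9.31 g; arabinose 32.55 g; magnesium chloride hexahydrate 2.50 g; sodium acetate 8.28 g; L-lysine hydrochloride 469.00 mg

Target volume = 1750 mL = 1.75 L.
tryptone: 4.23 g/L × 1.75 L = 7.40 g
sorbitol: 5.32 g/L × 1.75 L = 9.31 g
arabinose: 18.6 g/L × 1.75 L = 32.55 g
magnesium chloride hexahydrate: 1.43 g/L × 1.75 L = 2.50 g
sodium acetate: 4.73 g/L × 1.75 L = 8.28 g
L-lysine hydrochloride: 0.268 g/L × 1.75 L = 0.469 g = 469.00 mg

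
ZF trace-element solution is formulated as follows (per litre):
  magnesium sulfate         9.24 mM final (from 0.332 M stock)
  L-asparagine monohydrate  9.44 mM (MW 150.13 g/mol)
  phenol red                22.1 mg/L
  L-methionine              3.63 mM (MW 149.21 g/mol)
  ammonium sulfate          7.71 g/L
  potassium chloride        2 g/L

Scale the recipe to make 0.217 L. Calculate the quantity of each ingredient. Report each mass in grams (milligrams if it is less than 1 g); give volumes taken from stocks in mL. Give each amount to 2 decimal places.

magnesium sulfate 6.04 mL; L-asparagine monohydrate 307.54 mg; phenol red 4.80 mg; L-methionine 117.53 mg; ammonium sulfate 1.67 g; potassium chloride 434.00 mg

Scale factor relative to 1 L: 0.217.
magnesium sulfate: dilute stock: 9.24 mM × 217 mL ÷ 332 mM = 6.04 mL
L-asparagine monohydrate: 9.44 mmol/L × 150.13 mg/mmol × 0.217 L = 307.54 mg
phenol red: 22.1 mg/L × 0.217 L = 4.80 mg
L-methionine: 3.63 mmol/L × 149.21 mg/mmol × 0.217 L = 117.53 mg
ammonium sulfate: 7.71 g/L × 0.217 L = 1.67 g
potassium chloride: 2 g/L × 0.217 L = 0.434 g = 434.00 mg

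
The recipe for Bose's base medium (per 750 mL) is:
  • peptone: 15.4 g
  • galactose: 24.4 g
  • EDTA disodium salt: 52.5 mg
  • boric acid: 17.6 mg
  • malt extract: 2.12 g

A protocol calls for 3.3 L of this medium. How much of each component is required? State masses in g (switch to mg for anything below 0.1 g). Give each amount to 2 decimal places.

Ratio of target to recipe volume: 3300 / 750 = 4.4.
peptone: 15.4 g × (3300 mL / 750 mL) = 67.76 g
galactose: 24.4 g × (3300 mL / 750 mL) = 107.36 g
EDTA disodium salt: 52.5 mg × (3300 mL / 750 mL) = 231 mg = 0.23 g
boric acid: 17.6 mg × (3300 mL / 750 mL) = 77.44 mg
malt extract: 2.12 g × (3300 mL / 750 mL) = 9.33 g

peptone 67.76 g; galactose 107.36 g; EDTA disodium salt 0.23 g; boric acid 77.44 mg; malt extract 9.33 g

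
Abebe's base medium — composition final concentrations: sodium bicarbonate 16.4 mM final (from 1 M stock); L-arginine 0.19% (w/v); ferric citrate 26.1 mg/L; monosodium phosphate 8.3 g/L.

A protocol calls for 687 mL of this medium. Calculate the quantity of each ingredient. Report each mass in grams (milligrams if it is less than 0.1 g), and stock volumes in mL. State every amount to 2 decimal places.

sodium bicarbonate 11.27 mL; L-arginine 1.31 g; ferric citrate 17.93 mg; monosodium phosphate 5.70 g

Scale factor relative to 1 L: 0.687.
sodium bicarbonate: C1V1 = C2V2 → 16.4 mM × 687 mL ÷ 1000 mM = 11.27 mL
L-arginine: 0.19% w/v = 1.9 g/L → 1.9 × 0.687 L = 1.31 g
ferric citrate: 26.1 mg/L × 0.687 L = 17.93 mg
monosodium phosphate: 8.3 g/L × 0.687 L = 5.70 g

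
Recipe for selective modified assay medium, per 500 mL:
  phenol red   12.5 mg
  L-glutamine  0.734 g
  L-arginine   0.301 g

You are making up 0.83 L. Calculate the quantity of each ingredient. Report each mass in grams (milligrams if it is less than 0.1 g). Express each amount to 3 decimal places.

Scale factor = 830 mL / 500 mL = 1.66.
phenol red: 12.5 mg × (830 mL / 500 mL) = 20.750 mg
L-glutamine: 0.734 g × (830 mL / 500 mL) = 1.218 g
L-arginine: 0.301 g × (830 mL / 500 mL) = 0.500 g

phenol red 20.750 mg; L-glutamine 1.218 g; L-arginine 0.500 g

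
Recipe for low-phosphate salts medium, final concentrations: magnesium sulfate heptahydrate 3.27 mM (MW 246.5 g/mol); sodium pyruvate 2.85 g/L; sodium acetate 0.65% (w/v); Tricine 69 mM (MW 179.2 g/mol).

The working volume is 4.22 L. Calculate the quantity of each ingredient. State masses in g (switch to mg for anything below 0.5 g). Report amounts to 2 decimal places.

Scale factor relative to 1 L: 4.22.
magnesium sulfate heptahydrate: 3.27 mmol/L × 246.5 g/mol × 4.22 L ÷ 1000 = 3.40 g
sodium pyruvate: 2.85 g/L × 4.22 L = 12.03 g
sodium acetate: 0.65 g per 100 mL × 4220 mL ÷ 100 = 27.43 g
Tricine: 69 mmol/L × 179.2 g/mol × 4.22 L ÷ 1000 = 52.18 g

magnesium sulfate heptahydrate 3.40 g; sodium pyruvate 12.03 g; sodium acetate 27.43 g; Tricine 52.18 g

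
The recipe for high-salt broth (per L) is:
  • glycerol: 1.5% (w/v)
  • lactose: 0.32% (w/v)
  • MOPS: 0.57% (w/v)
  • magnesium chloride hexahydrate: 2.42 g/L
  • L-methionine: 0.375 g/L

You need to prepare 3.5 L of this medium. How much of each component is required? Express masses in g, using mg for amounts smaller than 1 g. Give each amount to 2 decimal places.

Scale factor relative to 1 L: 3.5.
glycerol: 1.5 g per 100 mL × 3500 mL ÷ 100 = 52.50 g
lactose: 0.32% w/v = 3.2 g/L → 3.2 × 3.5 L = 11.20 g
MOPS: 0.57% w/v = 5.7 g/L → 5.7 × 3.5 L = 19.95 g
magnesium chloride hexahydrate: 2.42 g/L × 3.5 L = 8.47 g
L-methionine: 0.375 g/L × 3.5 L = 1.31 g

glycerol 52.50 g; lactose 11.20 g; MOPS 19.95 g; magnesium chloride hexahydrate 8.47 g; L-methionine 1.31 g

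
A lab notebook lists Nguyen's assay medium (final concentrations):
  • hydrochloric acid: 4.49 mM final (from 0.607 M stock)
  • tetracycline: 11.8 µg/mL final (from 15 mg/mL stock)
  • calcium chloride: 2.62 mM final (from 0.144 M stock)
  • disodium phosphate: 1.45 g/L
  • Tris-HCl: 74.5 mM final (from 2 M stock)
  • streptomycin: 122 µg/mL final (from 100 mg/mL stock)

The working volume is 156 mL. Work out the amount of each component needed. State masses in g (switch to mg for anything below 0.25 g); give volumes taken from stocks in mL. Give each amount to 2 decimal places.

hydrochloric acid 1.15 mL; tetracycline 0.12 mL; calcium chloride 2.84 mL; disodium phosphate 226.20 mg; Tris-HCl 5.81 mL; streptomycin 0.19 mL

Scale factor relative to 1 L: 0.156.
hydrochloric acid: V = C2·V2/C1 = 4.49 mM × 156 mL ÷ 607 mM = 1.15 mL
tetracycline: C1V1 = C2V2 → 11.8 µg/mL × 156 mL ÷ 15000 µg/mL = 0.12 mL
calcium chloride: dilute stock: 2.62 mM × 156 mL ÷ 144 mM = 2.84 mL
disodium phosphate: 1.45 g/L × 0.156 L = 0.2262 g = 226.20 mg
Tris-HCl: dilute stock: 74.5 mM × 156 mL ÷ 2000 mM = 5.81 mL
streptomycin: V = C2·V2/C1 = 122 µg/mL × 156 mL ÷ 100000 µg/mL = 0.19 mL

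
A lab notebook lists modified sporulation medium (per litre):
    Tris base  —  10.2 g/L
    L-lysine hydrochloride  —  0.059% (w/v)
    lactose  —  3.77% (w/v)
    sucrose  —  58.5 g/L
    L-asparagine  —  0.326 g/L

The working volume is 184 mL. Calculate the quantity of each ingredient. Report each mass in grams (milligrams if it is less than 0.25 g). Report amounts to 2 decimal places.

Tris base 1.88 g; L-lysine hydrochloride 108.56 mg; lactose 6.94 g; sucrose 10.76 g; L-asparagine 59.98 mg

Target volume = 184 mL = 0.184 L.
Tris base: 10.2 g/L × 0.184 L = 1.88 g
L-lysine hydrochloride: 0.059 g per 100 mL × 184 mL ÷ 100 = 0.10856 g = 108.56 mg
lactose: 3.77% w/v = 37.7 g/L → 37.7 × 0.184 L = 6.94 g
sucrose: 58.5 g/L × 0.184 L = 10.76 g
L-asparagine: 0.326 g/L × 0.184 L = 0.059984 g = 59.98 mg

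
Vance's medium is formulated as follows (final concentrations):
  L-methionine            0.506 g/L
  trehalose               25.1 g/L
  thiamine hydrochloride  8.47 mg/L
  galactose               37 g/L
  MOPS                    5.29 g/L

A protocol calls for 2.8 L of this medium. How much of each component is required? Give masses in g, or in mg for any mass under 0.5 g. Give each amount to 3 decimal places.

Scale factor relative to 1 L: 2.8.
L-methionine: 0.506 g/L × 2.8 L = 1.417 g
trehalose: 25.1 g/L × 2.8 L = 70.280 g
thiamine hydrochloride: 8.47 mg/L × 2.8 L = 23.716 mg
galactose: 37 g/L × 2.8 L = 103.600 g
MOPS: 5.29 g/L × 2.8 L = 14.812 g

L-methionine 1.417 g; trehalose 70.280 g; thiamine hydrochloride 23.716 mg; galactose 103.600 g; MOPS 14.812 g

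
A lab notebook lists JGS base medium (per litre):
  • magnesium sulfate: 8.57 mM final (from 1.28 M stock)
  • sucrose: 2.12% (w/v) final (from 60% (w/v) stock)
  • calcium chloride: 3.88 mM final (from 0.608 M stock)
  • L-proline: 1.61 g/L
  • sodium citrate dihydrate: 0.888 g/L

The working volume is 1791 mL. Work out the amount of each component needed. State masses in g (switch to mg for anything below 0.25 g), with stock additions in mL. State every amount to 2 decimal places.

Scale factor relative to 1 L: 1.791.
magnesium sulfate: C1V1 = C2V2 → 8.57 mM × 1791 mL ÷ 1280 mM = 11.99 mL
sucrose: V = C2·V2/C1 = 2.12% ÷ 60% × 1791 mL = 63.28 mL
calcium chloride: V = C2·V2/C1 = 3.88 mM × 1791 mL ÷ 608 mM = 11.43 mL
L-proline: 1.61 g/L × 1.791 L = 2.88 g
sodium citrate dihydrate: 0.888 g/L × 1.791 L = 1.59 g

magnesium sulfate 11.99 mL; sucrose 63.28 mL; calcium chloride 11.43 mL; L-proline 2.88 g; sodium citrate dihydrate 1.59 g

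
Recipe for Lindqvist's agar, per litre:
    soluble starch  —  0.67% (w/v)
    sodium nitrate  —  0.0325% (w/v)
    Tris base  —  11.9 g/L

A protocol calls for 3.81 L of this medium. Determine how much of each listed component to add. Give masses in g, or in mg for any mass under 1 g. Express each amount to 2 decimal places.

soluble starch 25.53 g; sodium nitrate 1.24 g; Tris base 45.34 g

Scale factor relative to 1 L: 3.81.
soluble starch: 0.67% w/v = 6.7 g/L → 6.7 × 3.81 L = 25.53 g
sodium nitrate: 0.0325% w/v = 0.325 g/L → 0.325 × 3.81 L = 1.24 g
Tris base: 11.9 g/L × 3.81 L = 45.34 g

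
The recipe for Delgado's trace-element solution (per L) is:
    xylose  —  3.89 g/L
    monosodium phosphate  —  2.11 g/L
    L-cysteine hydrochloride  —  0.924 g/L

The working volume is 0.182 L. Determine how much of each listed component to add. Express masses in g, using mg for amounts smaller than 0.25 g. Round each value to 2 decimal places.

xylose 0.71 g; monosodium phosphate 0.38 g; L-cysteine hydrochloride 168.17 mg

Working volume: 0.182 L.
xylose: 3.89 g/L × 0.182 L = 0.71 g
monosodium phosphate: 2.11 g/L × 0.182 L = 0.38 g
L-cysteine hydrochloride: 0.924 g/L × 0.182 L = 0.168168 g = 168.17 mg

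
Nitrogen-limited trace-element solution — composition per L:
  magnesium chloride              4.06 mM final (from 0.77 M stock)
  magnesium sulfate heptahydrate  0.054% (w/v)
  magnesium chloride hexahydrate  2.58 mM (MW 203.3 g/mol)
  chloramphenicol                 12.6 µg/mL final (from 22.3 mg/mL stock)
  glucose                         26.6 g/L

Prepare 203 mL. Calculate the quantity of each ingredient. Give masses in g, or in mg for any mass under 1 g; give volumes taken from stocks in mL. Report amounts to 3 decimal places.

magnesium chloride 1.070 mL; magnesium sulfate heptahydrate 109.620 mg; magnesium chloride hexahydrate 106.476 mg; chloramphenicol 0.115 mL; glucose 5.400 g

Scale factor relative to 1 L: 0.203.
magnesium chloride: V = C2·V2/C1 = 4.06 mM × 203 mL ÷ 770 mM = 1.070 mL
magnesium sulfate heptahydrate: 0.054% w/v = 0.54 g/L → 0.54 × 0.203 L = 0.10962 g = 109.620 mg
magnesium chloride hexahydrate: 2.58 mmol/L × 203.3 mg/mmol × 0.203 L = 106.476 mg
chloramphenicol: dilute stock: 12.6 µg/mL × 203 mL ÷ 22300 µg/mL = 0.115 mL
glucose: 26.6 g/L × 0.203 L = 5.400 g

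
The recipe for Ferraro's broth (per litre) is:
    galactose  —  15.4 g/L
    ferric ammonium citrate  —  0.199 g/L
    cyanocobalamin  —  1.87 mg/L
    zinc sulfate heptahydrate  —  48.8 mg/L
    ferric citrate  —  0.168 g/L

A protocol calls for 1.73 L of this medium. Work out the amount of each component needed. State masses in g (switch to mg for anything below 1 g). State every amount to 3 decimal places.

galactose 26.642 g; ferric ammonium citrate 344.270 mg; cyanocobalamin 3.235 mg; zinc sulfate heptahydrate 84.424 mg; ferric citrate 290.640 mg

Working volume: 1.73 L.
galactose: 15.4 g/L × 1.73 L = 26.642 g
ferric ammonium citrate: 0.199 g/L × 1.73 L = 0.34427 g = 344.270 mg
cyanocobalamin: 1.87 mg/L × 1.73 L = 3.235 mg
zinc sulfate heptahydrate: 48.8 mg/L × 1.73 L = 84.424 mg
ferric citrate: 0.168 g/L × 1.73 L = 0.29064 g = 290.640 mg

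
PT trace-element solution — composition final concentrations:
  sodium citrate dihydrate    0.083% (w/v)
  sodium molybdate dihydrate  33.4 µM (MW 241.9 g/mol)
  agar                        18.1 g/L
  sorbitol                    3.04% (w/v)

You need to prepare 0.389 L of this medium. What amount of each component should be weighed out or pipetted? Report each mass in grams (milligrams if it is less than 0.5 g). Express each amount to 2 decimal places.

sodium citrate dihydrate 322.87 mg; sodium molybdate dihydrate 3.14 mg; agar 7.04 g; sorbitol 11.83 g

Scale factor relative to 1 L: 0.389.
sodium citrate dihydrate: 0.083% w/v = 0.83 g/L → 0.83 × 0.389 L = 0.32287 g = 322.87 mg
sodium molybdate dihydrate: 33.4 µmol/L × 241.9 g/mol × 0.389 L ÷ 1000 = 3.14 mg
agar: 18.1 g/L × 0.389 L = 7.04 g
sorbitol: 3.04 g per 100 mL × 389 mL ÷ 100 = 11.83 g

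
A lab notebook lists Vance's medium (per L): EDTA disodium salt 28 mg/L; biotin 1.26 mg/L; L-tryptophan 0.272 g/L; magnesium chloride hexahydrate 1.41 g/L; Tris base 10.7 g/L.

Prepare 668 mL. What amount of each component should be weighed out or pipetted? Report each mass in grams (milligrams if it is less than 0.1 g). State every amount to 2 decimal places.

EDTA disodium salt 18.70 mg; biotin 0.84 mg; L-tryptophan 0.18 g; magnesium chloride hexahydrate 0.94 g; Tris base 7.15 g

Working volume: 668 mL = 0.668 L.
EDTA disodium salt: 28 mg/L × 0.668 L = 18.70 mg
biotin: 1.26 mg/L × 0.668 L = 0.84 mg
L-tryptophan: 0.272 g/L × 0.668 L = 0.18 g
magnesium chloride hexahydrate: 1.41 g/L × 0.668 L = 0.94 g
Tris base: 10.7 g/L × 0.668 L = 7.15 g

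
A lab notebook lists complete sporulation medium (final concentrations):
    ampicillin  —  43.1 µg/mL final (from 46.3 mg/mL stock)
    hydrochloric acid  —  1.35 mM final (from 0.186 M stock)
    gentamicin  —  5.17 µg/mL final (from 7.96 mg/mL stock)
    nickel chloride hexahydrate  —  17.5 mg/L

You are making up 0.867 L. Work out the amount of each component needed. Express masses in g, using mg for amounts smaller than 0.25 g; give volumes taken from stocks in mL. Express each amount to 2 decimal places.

ampicillin 0.81 mL; hydrochloric acid 6.29 mL; gentamicin 0.56 mL; nickel chloride hexahydrate 15.17 mg

Working volume: 0.867 L.
ampicillin: V = C2·V2/C1 = 43.1 µg/mL × 867 mL ÷ 46300 µg/mL = 0.81 mL
hydrochloric acid: V = C2·V2/C1 = 1.35 mM × 867 mL ÷ 186 mM = 6.29 mL
gentamicin: dilute stock: 5.17 µg/mL × 867 mL ÷ 7960 µg/mL = 0.56 mL
nickel chloride hexahydrate: 17.5 mg/L × 0.867 L = 15.17 mg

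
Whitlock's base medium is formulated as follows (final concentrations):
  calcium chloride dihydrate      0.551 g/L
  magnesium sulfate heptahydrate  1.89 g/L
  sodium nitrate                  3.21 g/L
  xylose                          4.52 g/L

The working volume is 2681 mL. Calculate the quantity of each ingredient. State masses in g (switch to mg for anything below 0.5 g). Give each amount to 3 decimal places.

calcium chloride dihydrate 1.477 g; magnesium sulfate heptahydrate 5.067 g; sodium nitrate 8.606 g; xylose 12.118 g

Target volume = 2681 mL = 2.681 L.
calcium chloride dihydrate: 0.551 g/L × 2.681 L = 1.477 g
magnesium sulfate heptahydrate: 1.89 g/L × 2.681 L = 5.067 g
sodium nitrate: 3.21 g/L × 2.681 L = 8.606 g
xylose: 4.52 g/L × 2.681 L = 12.118 g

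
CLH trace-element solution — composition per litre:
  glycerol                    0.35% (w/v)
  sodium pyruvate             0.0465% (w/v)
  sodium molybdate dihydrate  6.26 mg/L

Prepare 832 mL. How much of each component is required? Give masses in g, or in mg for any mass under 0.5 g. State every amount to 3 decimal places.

glycerol 2.912 g; sodium pyruvate 386.880 mg; sodium molybdate dihydrate 5.208 mg

Scale factor relative to 1 L: 0.832.
glycerol: 0.35% w/v = 3.5 g/L → 3.5 × 0.832 L = 2.912 g
sodium pyruvate: 0.0465% w/v = 0.465 g/L → 0.465 × 0.832 L = 0.38688 g = 386.880 mg
sodium molybdate dihydrate: 6.26 mg/L × 0.832 L = 5.208 mg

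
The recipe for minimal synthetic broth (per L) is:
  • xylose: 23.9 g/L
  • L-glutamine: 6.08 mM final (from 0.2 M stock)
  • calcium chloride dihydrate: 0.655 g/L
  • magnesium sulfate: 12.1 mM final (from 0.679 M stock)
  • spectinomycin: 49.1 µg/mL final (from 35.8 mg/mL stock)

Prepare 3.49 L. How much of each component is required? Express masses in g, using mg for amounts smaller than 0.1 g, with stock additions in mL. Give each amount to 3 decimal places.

xylose 83.411 g; L-glutamine 106.096 mL; calcium chloride dihydrate 2.286 g; magnesium sulfate 62.193 mL; spectinomycin 4.787 mL

Scale factor relative to 1 L: 3.49.
xylose: 23.9 g/L × 3.49 L = 83.411 g
L-glutamine: V = C2·V2/C1 = 6.08 mM × 3490 mL ÷ 200 mM = 106.096 mL
calcium chloride dihydrate: 0.655 g/L × 3.49 L = 2.286 g
magnesium sulfate: dilute stock: 12.1 mM × 3490 mL ÷ 679 mM = 62.193 mL
spectinomycin: C1V1 = C2V2 → 49.1 µg/mL × 3490 mL ÷ 35800 µg/mL = 4.787 mL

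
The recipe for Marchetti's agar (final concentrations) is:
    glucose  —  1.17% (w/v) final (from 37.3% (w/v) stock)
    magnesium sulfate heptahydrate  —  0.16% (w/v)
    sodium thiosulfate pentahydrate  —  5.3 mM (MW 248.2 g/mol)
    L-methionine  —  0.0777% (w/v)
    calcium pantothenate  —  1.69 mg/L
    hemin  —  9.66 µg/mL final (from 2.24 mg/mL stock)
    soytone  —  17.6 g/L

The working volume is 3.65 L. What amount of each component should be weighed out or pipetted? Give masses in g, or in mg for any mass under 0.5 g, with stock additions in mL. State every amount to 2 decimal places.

glucose 114.49 mL; magnesium sulfate heptahydrate 5.84 g; sodium thiosulfate pentahydrate 4.80 g; L-methionine 2.84 g; calcium pantothenate 6.17 mg; hemin 15.74 mL; soytone 64.24 g

Scale factor relative to 1 L: 3.65.
glucose: V = C2·V2/C1 = 1.17% ÷ 37.3% × 3650 mL = 114.49 mL
magnesium sulfate heptahydrate: 0.16 g per 100 mL × 3650 mL ÷ 100 = 5.84 g
sodium thiosulfate pentahydrate: 5.3 mmol/L × 248.2 g/mol × 3.65 L ÷ 1000 = 4.80 g
L-methionine: 0.0777 g per 100 mL × 3650 mL ÷ 100 = 2.84 g
calcium pantothenate: 1.69 mg/L × 3.65 L = 6.17 mg
hemin: dilute stock: 9.66 µg/mL × 3650 mL ÷ 2240 µg/mL = 15.74 mL
soytone: 17.6 g/L × 3.65 L = 64.24 g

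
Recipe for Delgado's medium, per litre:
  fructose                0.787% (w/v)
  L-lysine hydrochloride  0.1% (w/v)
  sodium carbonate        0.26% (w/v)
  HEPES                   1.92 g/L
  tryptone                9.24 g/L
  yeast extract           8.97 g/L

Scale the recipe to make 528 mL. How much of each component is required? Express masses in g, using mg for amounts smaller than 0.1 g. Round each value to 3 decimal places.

fructose 4.155 g; L-lysine hydrochloride 0.528 g; sodium carbonate 1.373 g; HEPES 1.014 g; tryptone 4.879 g; yeast extract 4.736 g

Working volume: 528 mL = 0.528 L.
fructose: 0.787% w/v = 7.87 g/L → 7.87 × 0.528 L = 4.155 g
L-lysine hydrochloride: 0.1% w/v = 1 g/L → 1 × 0.528 L = 0.528 g
sodium carbonate: 0.26% w/v = 2.6 g/L → 2.6 × 0.528 L = 1.373 g
HEPES: 1.92 g/L × 0.528 L = 1.014 g
tryptone: 9.24 g/L × 0.528 L = 4.879 g
yeast extract: 8.97 g/L × 0.528 L = 4.736 g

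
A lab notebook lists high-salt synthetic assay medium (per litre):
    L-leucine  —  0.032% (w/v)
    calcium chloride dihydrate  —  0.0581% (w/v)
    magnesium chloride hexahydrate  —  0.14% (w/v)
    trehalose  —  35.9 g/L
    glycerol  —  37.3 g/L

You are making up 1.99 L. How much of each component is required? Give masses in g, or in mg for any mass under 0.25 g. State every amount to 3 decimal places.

L-leucine 0.637 g; calcium chloride dihydrate 1.156 g; magnesium chloride hexahydrate 2.786 g; trehalose 71.441 g; glycerol 74.227 g

Working volume: 1.99 L.
L-leucine: 0.032 g per 100 mL × 1990 mL ÷ 100 = 0.637 g
calcium chloride dihydrate: 0.0581 g per 100 mL × 1990 mL ÷ 100 = 1.156 g
magnesium chloride hexahydrate: 0.14% w/v = 1.4 g/L → 1.4 × 1.99 L = 2.786 g
trehalose: 35.9 g/L × 1.99 L = 71.441 g
glycerol: 37.3 g/L × 1.99 L = 74.227 g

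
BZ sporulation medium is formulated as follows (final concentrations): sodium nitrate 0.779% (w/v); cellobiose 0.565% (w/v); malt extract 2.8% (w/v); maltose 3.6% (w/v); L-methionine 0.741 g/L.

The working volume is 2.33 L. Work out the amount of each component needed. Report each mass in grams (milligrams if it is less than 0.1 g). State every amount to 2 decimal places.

Scale factor relative to 1 L: 2.33.
sodium nitrate: 0.779% w/v = 7.79 g/L → 7.79 × 2.33 L = 18.15 g
cellobiose: 0.565 g per 100 mL × 2330 mL ÷ 100 = 13.16 g
malt extract: 2.8% w/v = 28 g/L → 28 × 2.33 L = 65.24 g
maltose: 3.6 g per 100 mL × 2330 mL ÷ 100 = 83.88 g
L-methionine: 0.741 g/L × 2.33 L = 1.73 g

sodium nitrate 18.15 g; cellobiose 13.16 g; malt extract 65.24 g; maltose 83.88 g; L-methionine 1.73 g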